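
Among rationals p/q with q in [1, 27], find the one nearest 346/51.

95/14

Expand x = 346/51 as a continued fraction with the Euclidean algorithm:
  346 = 6*51 + 40, so a_0 = 6.
  51 = 1*40 + 11, so a_1 = 1.
  40 = 3*11 + 7, so a_2 = 3.
  11 = 1*7 + 4, so a_3 = 1.
  7 = 1*4 + 3, so a_4 = 1.
  4 = 1*3 + 1, so a_5 = 1.
  3 = 3*1 + 0, so a_6 = 3.
so x = [6; 1, 3, 1, 1, 1, 3].
Convergents (p_i = a_i*p_{i-1} + p_{i-2}, q_i = a_i*q_{i-1} + q_{i-2} with p_{-2}=0, p_{-1}=1, q_{-2}=1, q_{-1}=0), until the denominator exceeds 27:
  i=0: a_0=6, p_0 = 6*1 + 0 = 6, q_0 = 6*0 + 1 = 1.
  i=1: a_1=1, p_1 = 1*6 + 1 = 7, q_1 = 1*1 + 0 = 1.
  i=2: a_2=3, p_2 = 3*7 + 6 = 27, q_2 = 3*1 + 1 = 4.
  i=3: a_3=1, p_3 = 1*27 + 7 = 34, q_3 = 1*4 + 1 = 5.
  i=4: a_4=1, p_4 = 1*34 + 27 = 61, q_4 = 1*5 + 4 = 9.
  i=5: a_5=1, p_5 = 1*61 + 34 = 95, q_5 = 1*9 + 5 = 14.
  i=6: a_6=3, p_6 = 3*95 + 61 = 346, q_6 = 3*14 + 9 = 51.
q_6 = 51 > 27, so the last convergent with denominator <= 27 is p_5/q_5 = 95/14.
The closest fraction with denominator <= 27 is either p_5/q_5 or the intermediate fraction (k*p_5 + p_4)/(k*q_5 + q_4) with the largest k >= 1 whose denominator stays <= 27; these approach x as k grows, and every other convergent or intermediate fraction in range is farther away.
Largest k: floor((27 - q_4)/q_5) = floor((27 - 9)/14) = 1.
That gives (1*95 + 61)/(1*14 + 9) = 156/23.
Compare the errors: |x - 95/14| = |346*14 - 95*51|/(51*14) = 1/714, and |x - 156/23| = |346*23 - 156*51|/(51*23) = 2/1173.
Cross-multiplying, 1*1173 = 1173 < 1428 = 2*714, so 1/714 is smaller: the convergent 95/14 is closer to x than 156/23.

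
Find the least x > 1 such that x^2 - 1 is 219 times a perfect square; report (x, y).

First expand sqrt(219) as a continued fraction. With x_i = (sqrt(219) + m_i)/d_i and (m_0, d_0) = (0, 1): a_0 = floor(sqrt(219)) = 14, since 14^2 = 196 <= 219 < 225 = 15^2.
Iterate m_{i+1} = d_i*a_i - m_i, d_{i+1} = (219 - m_{i+1}^2)/d_i, a_{i+1} = floor((a_0 + m_{i+1})/d_{i+1}):
  m_1 = 1*14 - 0 = 14, d_1 = (219 - 14^2)/1 = 23/1 = 23, a_1 = floor((14 + 14)/23) = 1.
  m_2 = 23*1 - 14 = 9, d_2 = (219 - 9^2)/23 = 138/23 = 6, a_2 = floor((14 + 9)/6) = 3.
  m_3 = 6*3 - 9 = 9, d_3 = (219 - 9^2)/6 = 138/6 = 23, a_3 = floor((14 + 9)/23) = 1.
  m_4 = 23*1 - 9 = 14, d_4 = (219 - 14^2)/23 = 23/23 = 1, a_4 = floor((14 + 14)/1) = 28.
  m_5 = 1*28 - 14 = 14, d_5 = (219 - 14^2)/1 = 23/1 = 23: (m_5, d_5) = (m_1, d_1) = (14, 23), so from here the quotients repeat a_1, ..., a_4; the period length is 4.
So sqrt(219) = [14; (1, 3, 1, 28)] with period length k = 4.
k is even, so the fundamental solution of x^2 - 219y^2 = 1 is (p_{k-1}, q_{k-1}) = (p_3, q_3); compute convergents through index 3.
Convergents (p_i = a_i*p_{i-1} + p_{i-2}, q_i = a_i*q_{i-1} + q_{i-2} with p_{-2}=0, p_{-1}=1, q_{-2}=1, q_{-1}=0):
  i=0: a_0=14, p_0 = 14*1 + 0 = 14, q_0 = 14*0 + 1 = 1.
  i=1: a_1=1, p_1 = 1*14 + 1 = 15, q_1 = 1*1 + 0 = 1.
  i=2: a_2=3, p_2 = 3*15 + 14 = 59, q_2 = 3*1 + 1 = 4.
  i=3: a_3=1, p_3 = 1*59 + 15 = 74, q_3 = 1*4 + 1 = 5.
Check: 74^2 - 219*5^2 = 5476 - 5475 = 1, so (x, y) = (74, 5) solves the equation, and by the theorem it is the least positive solution.

(x, y) = (74, 5)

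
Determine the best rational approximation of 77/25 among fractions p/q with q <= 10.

31/10

Expand x = 77/25 as a continued fraction with the Euclidean algorithm:
  77 = 3*25 + 2, so a_0 = 3.
  25 = 12*2 + 1, so a_1 = 12.
  2 = 2*1 + 0, so a_2 = 2.
so x = [3; 12, 2].
Convergents (p_i = a_i*p_{i-1} + p_{i-2}, q_i = a_i*q_{i-1} + q_{i-2} with p_{-2}=0, p_{-1}=1, q_{-2}=1, q_{-1}=0), until the denominator exceeds 10:
  i=0: a_0=3, p_0 = 3*1 + 0 = 3, q_0 = 3*0 + 1 = 1.
  i=1: a_1=12, p_1 = 12*3 + 1 = 37, q_1 = 12*1 + 0 = 12.
q_1 = 12 > 10, so the last convergent with denominator <= 10 is p_0/q_0 = 3/1.
The closest fraction with denominator <= 10 is either p_0/q_0 or the intermediate fraction (k*p_0 + p_{-1})/(k*q_0 + q_{-1}) with the largest k >= 1 whose denominator stays <= 10; these approach x as k grows, and every other convergent or intermediate fraction in range is farther away.
Largest k: floor((10 - q_{-1})/q_0) = floor((10 - 0)/1) = 10 (using the seeds p_{-1} = 1, q_{-1} = 0).
That gives (10*3 + 1)/(10*1 + 0) = 31/10.
Compare the errors: |x - 3/1| = |77*1 - 3*25|/(25*1) = 2/25, and |x - 31/10| = |77*10 - 31*25|/(25*10) = 5/250.
Cross-multiplying, 5*25 = 125 < 500 = 2*250, so 5/250 is smaller: the intermediate fraction 31/10 is closer to x than 3/1.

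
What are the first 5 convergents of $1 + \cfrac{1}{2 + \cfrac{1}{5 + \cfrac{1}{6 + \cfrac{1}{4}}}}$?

Using the convergent recurrence p_i = a_i*p_{i-1} + p_{i-2}, q_i = a_i*q_{i-1} + q_{i-2} with p_{-2}=0, p_{-1}=1, q_{-2}=1, q_{-1}=0:
  i=0: a_0=1, p_0 = 1*1 + 0 = 1, q_0 = 1*0 + 1 = 1.
  i=1: a_1=2, p_1 = 2*1 + 1 = 3, q_1 = 2*1 + 0 = 2.
  i=2: a_2=5, p_2 = 5*3 + 1 = 16, q_2 = 5*2 + 1 = 11.
  i=3: a_3=6, p_3 = 6*16 + 3 = 99, q_3 = 6*11 + 2 = 68.
  i=4: a_4=4, p_4 = 4*99 + 16 = 412, q_4 = 4*68 + 11 = 283.

1/1, 3/2, 16/11, 99/68, 412/283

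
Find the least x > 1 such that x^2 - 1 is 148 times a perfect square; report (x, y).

(x, y) = (73, 6)

First expand sqrt(148) as a continued fraction. With x_i = (sqrt(148) + m_i)/d_i and (m_0, d_0) = (0, 1): a_0 = floor(sqrt(148)) = 12, since 12^2 = 144 <= 148 < 169 = 13^2.
Iterate m_{i+1} = d_i*a_i - m_i, d_{i+1} = (148 - m_{i+1}^2)/d_i, a_{i+1} = floor((a_0 + m_{i+1})/d_{i+1}):
  m_1 = 1*12 - 0 = 12, d_1 = (148 - 12^2)/1 = 4/1 = 4, a_1 = floor((12 + 12)/4) = 6.
  m_2 = 4*6 - 12 = 12, d_2 = (148 - 12^2)/4 = 4/4 = 1, a_2 = floor((12 + 12)/1) = 24.
  m_3 = 1*24 - 12 = 12, d_3 = (148 - 12^2)/1 = 4/1 = 4: (m_3, d_3) = (m_1, d_1) = (12, 4), so from here the quotients repeat a_1, a_2; the period length is 2.
So sqrt(148) = [12; (6, 24)] with period length k = 2.
k is even, so the fundamental solution of x^2 - 148y^2 = 1 is (p_{k-1}, q_{k-1}) = (p_1, q_1); compute convergents through index 1.
Convergents (p_i = a_i*p_{i-1} + p_{i-2}, q_i = a_i*q_{i-1} + q_{i-2} with p_{-2}=0, p_{-1}=1, q_{-2}=1, q_{-1}=0):
  i=0: a_0=12, p_0 = 12*1 + 0 = 12, q_0 = 12*0 + 1 = 1.
  i=1: a_1=6, p_1 = 6*12 + 1 = 73, q_1 = 6*1 + 0 = 6.
Check: 73^2 - 148*6^2 = 5329 - 5328 = 1, so (x, y) = (73, 6) solves the equation, and by the theorem it is the least positive solution.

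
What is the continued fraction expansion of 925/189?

[4; 1, 8, 2, 4, 2]

Run the Euclidean algorithm on 925 and 189; the successive quotients are the partial quotients a_0, a_1, ... (each step inverts the fractional part left over by the previous one):
  925 = 4*189 + 169, so a_0 = 4.
  189 = 1*169 + 20, so a_1 = 1.
  169 = 8*20 + 9, so a_2 = 8.
  20 = 2*9 + 2, so a_3 = 2.
  9 = 4*2 + 1, so a_4 = 4.
  2 = 2*1 + 0, so a_5 = 2.
The remainder reaches 0 after 6 divisions, so the expansion has 6 partial quotients, read off in order.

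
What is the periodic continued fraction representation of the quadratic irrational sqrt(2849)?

Write x_i = (sqrt(2849) + m_i)/d_i with (m_0, d_0) = (0, 1). a_0 = floor(sqrt(2849)) = 53, since 53^2 = 2809 <= 2849 < 2916 = 54^2.
Iterate m_{i+1} = d_i*a_i - m_i, d_{i+1} = (2849 - m_{i+1}^2)/d_i, a_{i+1} = floor((a_0 + m_{i+1})/d_{i+1}):
  m_1 = 1*53 - 0 = 53, d_1 = (2849 - 53^2)/1 = 40/1 = 40, a_1 = floor((53 + 53)/40) = 2.
  m_2 = 40*2 - 53 = 27, d_2 = (2849 - 27^2)/40 = 2120/40 = 53, a_2 = floor((53 + 27)/53) = 1.
  m_3 = 53*1 - 27 = 26, d_3 = (2849 - 26^2)/53 = 2173/53 = 41, a_3 = floor((53 + 26)/41) = 1.
  m_4 = 41*1 - 26 = 15, d_4 = (2849 - 15^2)/41 = 2624/41 = 64, a_4 = floor((53 + 15)/64) = 1.
  m_5 = 64*1 - 15 = 49, d_5 = (2849 - 49^2)/64 = 448/64 = 7, a_5 = floor((53 + 49)/7) = 14.
  m_6 = 7*14 - 49 = 49, d_6 = (2849 - 49^2)/7 = 448/7 = 64, a_6 = floor((53 + 49)/64) = 1.
  m_7 = 64*1 - 49 = 15, d_7 = (2849 - 15^2)/64 = 2624/64 = 41, a_7 = floor((53 + 15)/41) = 1.
  m_8 = 41*1 - 15 = 26, d_8 = (2849 - 26^2)/41 = 2173/41 = 53, a_8 = floor((53 + 26)/53) = 1.
  m_9 = 53*1 - 26 = 27, d_9 = (2849 - 27^2)/53 = 2120/53 = 40, a_9 = floor((53 + 27)/40) = 2.
  m_10 = 40*2 - 27 = 53, d_10 = (2849 - 53^2)/40 = 40/40 = 1, a_10 = floor((53 + 53)/1) = 106.
  m_11 = 1*106 - 53 = 53, d_11 = (2849 - 53^2)/1 = 40/1 = 40: (m_11, d_11) = (m_1, d_1) = (53, 40), so from here the quotients repeat a_1, ..., a_10; the period length is 10.
Hence the expansion of sqrt(2849) is a_0 = 53 followed by the repeating block 2, 1, 1, 1, 14, 1, 1, 1, 2, 106 (period 10).

[53; (2, 1, 1, 1, 14, 1, 1, 1, 2, 106)]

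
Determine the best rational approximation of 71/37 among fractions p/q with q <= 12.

23/12

Expand x = 71/37 as a continued fraction with the Euclidean algorithm:
  71 = 1*37 + 34, so a_0 = 1.
  37 = 1*34 + 3, so a_1 = 1.
  34 = 11*3 + 1, so a_2 = 11.
  3 = 3*1 + 0, so a_3 = 3.
so x = [1; 1, 11, 3].
Convergents (p_i = a_i*p_{i-1} + p_{i-2}, q_i = a_i*q_{i-1} + q_{i-2} with p_{-2}=0, p_{-1}=1, q_{-2}=1, q_{-1}=0), until the denominator exceeds 12:
  i=0: a_0=1, p_0 = 1*1 + 0 = 1, q_0 = 1*0 + 1 = 1.
  i=1: a_1=1, p_1 = 1*1 + 1 = 2, q_1 = 1*1 + 0 = 1.
  i=2: a_2=11, p_2 = 11*2 + 1 = 23, q_2 = 11*1 + 1 = 12.
  i=3: a_3=3, p_3 = 3*23 + 2 = 71, q_3 = 3*12 + 1 = 37.
q_3 = 37 > 12, so the last convergent with denominator <= 12 is p_2/q_2 = 23/12.
The closest fraction with denominator <= 12 is either p_2/q_2 or the intermediate fraction (k*p_2 + p_1)/(k*q_2 + q_1) with the largest k >= 1 whose denominator stays <= 12; these approach x as k grows, and every other convergent or intermediate fraction in range is farther away.
Largest k: floor((12 - q_1)/q_2) = floor((12 - 1)/12) = 0.
Since k = 0, no intermediate fraction beyond p_2/q_2 has denominator <= 12, so the convergent 23/12 is the closest (its error is |71*12 - 23*37|/(37*12) = 1/444).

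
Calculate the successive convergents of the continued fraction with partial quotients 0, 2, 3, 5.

0/1, 1/2, 3/7, 16/37

Using the convergent recurrence p_i = a_i*p_{i-1} + p_{i-2}, q_i = a_i*q_{i-1} + q_{i-2} with p_{-2}=0, p_{-1}=1, q_{-2}=1, q_{-1}=0:
  i=0: a_0=0, p_0 = 0*1 + 0 = 0, q_0 = 0*0 + 1 = 1.
  i=1: a_1=2, p_1 = 2*0 + 1 = 1, q_1 = 2*1 + 0 = 2.
  i=2: a_2=3, p_2 = 3*1 + 0 = 3, q_2 = 3*2 + 1 = 7.
  i=3: a_3=5, p_3 = 5*3 + 1 = 16, q_3 = 5*7 + 2 = 37.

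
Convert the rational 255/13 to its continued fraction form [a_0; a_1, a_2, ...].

Run the Euclidean algorithm on 255 and 13; the successive quotients are the partial quotients a_0, a_1, ... (each step inverts the fractional part left over by the previous one):
  255 = 19*13 + 8, so a_0 = 19.
  13 = 1*8 + 5, so a_1 = 1.
  8 = 1*5 + 3, so a_2 = 1.
  5 = 1*3 + 2, so a_3 = 1.
  3 = 1*2 + 1, so a_4 = 1.
  2 = 2*1 + 0, so a_5 = 2.
The remainder reaches 0 after 6 divisions, so the expansion has 6 partial quotients, read off in order.

[19; 1, 1, 1, 1, 2]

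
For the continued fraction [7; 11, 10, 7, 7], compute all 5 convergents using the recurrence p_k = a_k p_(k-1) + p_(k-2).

7/1, 78/11, 787/111, 5587/788, 39896/5627

Using the convergent recurrence p_i = a_i*p_{i-1} + p_{i-2}, q_i = a_i*q_{i-1} + q_{i-2} with p_{-2}=0, p_{-1}=1, q_{-2}=1, q_{-1}=0:
  i=0: a_0=7, p_0 = 7*1 + 0 = 7, q_0 = 7*0 + 1 = 1.
  i=1: a_1=11, p_1 = 11*7 + 1 = 78, q_1 = 11*1 + 0 = 11.
  i=2: a_2=10, p_2 = 10*78 + 7 = 787, q_2 = 10*11 + 1 = 111.
  i=3: a_3=7, p_3 = 7*787 + 78 = 5587, q_3 = 7*111 + 11 = 788.
  i=4: a_4=7, p_4 = 7*5587 + 787 = 39896, q_4 = 7*788 + 111 = 5627.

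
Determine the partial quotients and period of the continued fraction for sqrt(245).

[15; (1, 1, 1, 7, 6, 7, 1, 1, 1, 30)]

Write x_i = (sqrt(245) + m_i)/d_i with (m_0, d_0) = (0, 1). a_0 = floor(sqrt(245)) = 15, since 15^2 = 225 <= 245 < 256 = 16^2.
Iterate m_{i+1} = d_i*a_i - m_i, d_{i+1} = (245 - m_{i+1}^2)/d_i, a_{i+1} = floor((a_0 + m_{i+1})/d_{i+1}):
  m_1 = 1*15 - 0 = 15, d_1 = (245 - 15^2)/1 = 20/1 = 20, a_1 = floor((15 + 15)/20) = 1.
  m_2 = 20*1 - 15 = 5, d_2 = (245 - 5^2)/20 = 220/20 = 11, a_2 = floor((15 + 5)/11) = 1.
  m_3 = 11*1 - 5 = 6, d_3 = (245 - 6^2)/11 = 209/11 = 19, a_3 = floor((15 + 6)/19) = 1.
  m_4 = 19*1 - 6 = 13, d_4 = (245 - 13^2)/19 = 76/19 = 4, a_4 = floor((15 + 13)/4) = 7.
  m_5 = 4*7 - 13 = 15, d_5 = (245 - 15^2)/4 = 20/4 = 5, a_5 = floor((15 + 15)/5) = 6.
  m_6 = 5*6 - 15 = 15, d_6 = (245 - 15^2)/5 = 20/5 = 4, a_6 = floor((15 + 15)/4) = 7.
  m_7 = 4*7 - 15 = 13, d_7 = (245 - 13^2)/4 = 76/4 = 19, a_7 = floor((15 + 13)/19) = 1.
  m_8 = 19*1 - 13 = 6, d_8 = (245 - 6^2)/19 = 209/19 = 11, a_8 = floor((15 + 6)/11) = 1.
  m_9 = 11*1 - 6 = 5, d_9 = (245 - 5^2)/11 = 220/11 = 20, a_9 = floor((15 + 5)/20) = 1.
  m_10 = 20*1 - 5 = 15, d_10 = (245 - 15^2)/20 = 20/20 = 1, a_10 = floor((15 + 15)/1) = 30.
  m_11 = 1*30 - 15 = 15, d_11 = (245 - 15^2)/1 = 20/1 = 20: (m_11, d_11) = (m_1, d_1) = (15, 20), so from here the quotients repeat a_1, ..., a_10; the period length is 10.
Hence the expansion of sqrt(245) is a_0 = 15 followed by the repeating block 1, 1, 1, 7, 6, 7, 1, 1, 1, 30 (period 10).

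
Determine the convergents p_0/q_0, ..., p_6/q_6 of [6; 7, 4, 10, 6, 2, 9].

Using the convergent recurrence p_i = a_i*p_{i-1} + p_{i-2}, q_i = a_i*q_{i-1} + q_{i-2} with p_{-2}=0, p_{-1}=1, q_{-2}=1, q_{-1}=0:
  i=0: a_0=6, p_0 = 6*1 + 0 = 6, q_0 = 6*0 + 1 = 1.
  i=1: a_1=7, p_1 = 7*6 + 1 = 43, q_1 = 7*1 + 0 = 7.
  i=2: a_2=4, p_2 = 4*43 + 6 = 178, q_2 = 4*7 + 1 = 29.
  i=3: a_3=10, p_3 = 10*178 + 43 = 1823, q_3 = 10*29 + 7 = 297.
  i=4: a_4=6, p_4 = 6*1823 + 178 = 11116, q_4 = 6*297 + 29 = 1811.
  i=5: a_5=2, p_5 = 2*11116 + 1823 = 24055, q_5 = 2*1811 + 297 = 3919.
  i=6: a_6=9, p_6 = 9*24055 + 11116 = 227611, q_6 = 9*3919 + 1811 = 37082.

6/1, 43/7, 178/29, 1823/297, 11116/1811, 24055/3919, 227611/37082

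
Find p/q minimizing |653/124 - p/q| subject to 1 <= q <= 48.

79/15

Expand x = 653/124 as a continued fraction with the Euclidean algorithm:
  653 = 5*124 + 33, so a_0 = 5.
  124 = 3*33 + 25, so a_1 = 3.
  33 = 1*25 + 8, so a_2 = 1.
  25 = 3*8 + 1, so a_3 = 3.
  8 = 8*1 + 0, so a_4 = 8.
so x = [5; 3, 1, 3, 8].
Convergents (p_i = a_i*p_{i-1} + p_{i-2}, q_i = a_i*q_{i-1} + q_{i-2} with p_{-2}=0, p_{-1}=1, q_{-2}=1, q_{-1}=0), until the denominator exceeds 48:
  i=0: a_0=5, p_0 = 5*1 + 0 = 5, q_0 = 5*0 + 1 = 1.
  i=1: a_1=3, p_1 = 3*5 + 1 = 16, q_1 = 3*1 + 0 = 3.
  i=2: a_2=1, p_2 = 1*16 + 5 = 21, q_2 = 1*3 + 1 = 4.
  i=3: a_3=3, p_3 = 3*21 + 16 = 79, q_3 = 3*4 + 3 = 15.
  i=4: a_4=8, p_4 = 8*79 + 21 = 653, q_4 = 8*15 + 4 = 124.
q_4 = 124 > 48, so the last convergent with denominator <= 48 is p_3/q_3 = 79/15.
The closest fraction with denominator <= 48 is either p_3/q_3 or the intermediate fraction (k*p_3 + p_2)/(k*q_3 + q_2) with the largest k >= 1 whose denominator stays <= 48; these approach x as k grows, and every other convergent or intermediate fraction in range is farther away.
Largest k: floor((48 - q_2)/q_3) = floor((48 - 4)/15) = 2.
That gives (2*79 + 21)/(2*15 + 4) = 179/34.
Compare the errors: |x - 79/15| = |653*15 - 79*124|/(124*15) = 1/1860, and |x - 179/34| = |653*34 - 179*124|/(124*34) = 6/4216.
Cross-multiplying, 1*4216 = 4216 < 11160 = 6*1860, so 1/1860 is smaller: the convergent 79/15 is closer to x than 179/34.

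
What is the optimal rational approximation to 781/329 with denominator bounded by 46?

Expand x = 781/329 as a continued fraction with the Euclidean algorithm:
  781 = 2*329 + 123, so a_0 = 2.
  329 = 2*123 + 83, so a_1 = 2.
  123 = 1*83 + 40, so a_2 = 1.
  83 = 2*40 + 3, so a_3 = 2.
  40 = 13*3 + 1, so a_4 = 13.
  3 = 3*1 + 0, so a_5 = 3.
so x = [2; 2, 1, 2, 13, 3].
Convergents (p_i = a_i*p_{i-1} + p_{i-2}, q_i = a_i*q_{i-1} + q_{i-2} with p_{-2}=0, p_{-1}=1, q_{-2}=1, q_{-1}=0), until the denominator exceeds 46:
  i=0: a_0=2, p_0 = 2*1 + 0 = 2, q_0 = 2*0 + 1 = 1.
  i=1: a_1=2, p_1 = 2*2 + 1 = 5, q_1 = 2*1 + 0 = 2.
  i=2: a_2=1, p_2 = 1*5 + 2 = 7, q_2 = 1*2 + 1 = 3.
  i=3: a_3=2, p_3 = 2*7 + 5 = 19, q_3 = 2*3 + 2 = 8.
  i=4: a_4=13, p_4 = 13*19 + 7 = 254, q_4 = 13*8 + 3 = 107.
q_4 = 107 > 46, so the last convergent with denominator <= 46 is p_3/q_3 = 19/8.
The closest fraction with denominator <= 46 is either p_3/q_3 or the intermediate fraction (k*p_3 + p_2)/(k*q_3 + q_2) with the largest k >= 1 whose denominator stays <= 46; these approach x as k grows, and every other convergent or intermediate fraction in range is farther away.
Largest k: floor((46 - q_2)/q_3) = floor((46 - 3)/8) = 5.
That gives (5*19 + 7)/(5*8 + 3) = 102/43.
Compare the errors: |x - 19/8| = |781*8 - 19*329|/(329*8) = 3/2632, and |x - 102/43| = |781*43 - 102*329|/(329*43) = 25/14147.
Cross-multiplying, 3*14147 = 42441 < 65800 = 25*2632, so 3/2632 is smaller: the convergent 19/8 is closer to x than 102/43.

19/8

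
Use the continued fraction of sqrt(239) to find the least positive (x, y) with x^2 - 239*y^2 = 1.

First expand sqrt(239) as a continued fraction. With x_i = (sqrt(239) + m_i)/d_i and (m_0, d_0) = (0, 1): a_0 = floor(sqrt(239)) = 15, since 15^2 = 225 <= 239 < 256 = 16^2.
Iterate m_{i+1} = d_i*a_i - m_i, d_{i+1} = (239 - m_{i+1}^2)/d_i, a_{i+1} = floor((a_0 + m_{i+1})/d_{i+1}):
  m_1 = 1*15 - 0 = 15, d_1 = (239 - 15^2)/1 = 14/1 = 14, a_1 = floor((15 + 15)/14) = 2.
  m_2 = 14*2 - 15 = 13, d_2 = (239 - 13^2)/14 = 70/14 = 5, a_2 = floor((15 + 13)/5) = 5.
  m_3 = 5*5 - 13 = 12, d_3 = (239 - 12^2)/5 = 95/5 = 19, a_3 = floor((15 + 12)/19) = 1.
  m_4 = 19*1 - 12 = 7, d_4 = (239 - 7^2)/19 = 190/19 = 10, a_4 = floor((15 + 7)/10) = 2.
  m_5 = 10*2 - 7 = 13, d_5 = (239 - 13^2)/10 = 70/10 = 7, a_5 = floor((15 + 13)/7) = 4.
  m_6 = 7*4 - 13 = 15, d_6 = (239 - 15^2)/7 = 14/7 = 2, a_6 = floor((15 + 15)/2) = 15.
  m_7 = 2*15 - 15 = 15, d_7 = (239 - 15^2)/2 = 14/2 = 7, a_7 = floor((15 + 15)/7) = 4.
  m_8 = 7*4 - 15 = 13, d_8 = (239 - 13^2)/7 = 70/7 = 10, a_8 = floor((15 + 13)/10) = 2.
  m_9 = 10*2 - 13 = 7, d_9 = (239 - 7^2)/10 = 190/10 = 19, a_9 = floor((15 + 7)/19) = 1.
  m_10 = 19*1 - 7 = 12, d_10 = (239 - 12^2)/19 = 95/19 = 5, a_10 = floor((15 + 12)/5) = 5.
  m_11 = 5*5 - 12 = 13, d_11 = (239 - 13^2)/5 = 70/5 = 14, a_11 = floor((15 + 13)/14) = 2.
  m_12 = 14*2 - 13 = 15, d_12 = (239 - 15^2)/14 = 14/14 = 1, a_12 = floor((15 + 15)/1) = 30.
  m_13 = 1*30 - 15 = 15, d_13 = (239 - 15^2)/1 = 14/1 = 14: (m_13, d_13) = (m_1, d_1) = (15, 14), so from here the quotients repeat a_1, ..., a_12; the period length is 12.
So sqrt(239) = [15; (2, 5, 1, 2, 4, 15, 4, 2, 1, 5, 2, 30)] with period length k = 12.
k is even, so the fundamental solution of x^2 - 239y^2 = 1 is (p_{k-1}, q_{k-1}) = (p_11, q_11); compute convergents through index 11.
Convergents (p_i = a_i*p_{i-1} + p_{i-2}, q_i = a_i*q_{i-1} + q_{i-2} with p_{-2}=0, p_{-1}=1, q_{-2}=1, q_{-1}=0):
  i=0: a_0=15, p_0 = 15*1 + 0 = 15, q_0 = 15*0 + 1 = 1.
  i=1: a_1=2, p_1 = 2*15 + 1 = 31, q_1 = 2*1 + 0 = 2.
  i=2: a_2=5, p_2 = 5*31 + 15 = 170, q_2 = 5*2 + 1 = 11.
  i=3: a_3=1, p_3 = 1*170 + 31 = 201, q_3 = 1*11 + 2 = 13.
  i=4: a_4=2, p_4 = 2*201 + 170 = 572, q_4 = 2*13 + 11 = 37.
  i=5: a_5=4, p_5 = 4*572 + 201 = 2489, q_5 = 4*37 + 13 = 161.
  i=6: a_6=15, p_6 = 15*2489 + 572 = 37907, q_6 = 15*161 + 37 = 2452.
  i=7: a_7=4, p_7 = 4*37907 + 2489 = 154117, q_7 = 4*2452 + 161 = 9969.
  i=8: a_8=2, p_8 = 2*154117 + 37907 = 346141, q_8 = 2*9969 + 2452 = 22390.
  i=9: a_9=1, p_9 = 1*346141 + 154117 = 500258, q_9 = 1*22390 + 9969 = 32359.
  i=10: a_10=5, p_10 = 5*500258 + 346141 = 2847431, q_10 = 5*32359 + 22390 = 184185.
  i=11: a_11=2, p_11 = 2*2847431 + 500258 = 6195120, q_11 = 2*184185 + 32359 = 400729.
Check: 6195120^2 - 239*400729^2 = 38379511814400 - 38379511814399 = 1, so (x, y) = (6195120, 400729) solves the equation, and by the theorem it is the least positive solution.

(x, y) = (6195120, 400729)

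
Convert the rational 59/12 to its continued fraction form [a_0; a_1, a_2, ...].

Run the Euclidean algorithm on 59 and 12; the successive quotients are the partial quotients a_0, a_1, ... (each step inverts the fractional part left over by the previous one):
  59 = 4*12 + 11, so a_0 = 4.
  12 = 1*11 + 1, so a_1 = 1.
  11 = 11*1 + 0, so a_2 = 11.
The remainder reaches 0 after 3 divisions, so the expansion has 3 partial quotients, read off in order.

[4; 1, 11]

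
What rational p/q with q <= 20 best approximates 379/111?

Expand x = 379/111 as a continued fraction with the Euclidean algorithm:
  379 = 3*111 + 46, so a_0 = 3.
  111 = 2*46 + 19, so a_1 = 2.
  46 = 2*19 + 8, so a_2 = 2.
  19 = 2*8 + 3, so a_3 = 2.
  8 = 2*3 + 2, so a_4 = 2.
  3 = 1*2 + 1, so a_5 = 1.
  2 = 2*1 + 0, so a_6 = 2.
so x = [3; 2, 2, 2, 2, 1, 2].
Convergents (p_i = a_i*p_{i-1} + p_{i-2}, q_i = a_i*q_{i-1} + q_{i-2} with p_{-2}=0, p_{-1}=1, q_{-2}=1, q_{-1}=0), until the denominator exceeds 20:
  i=0: a_0=3, p_0 = 3*1 + 0 = 3, q_0 = 3*0 + 1 = 1.
  i=1: a_1=2, p_1 = 2*3 + 1 = 7, q_1 = 2*1 + 0 = 2.
  i=2: a_2=2, p_2 = 2*7 + 3 = 17, q_2 = 2*2 + 1 = 5.
  i=3: a_3=2, p_3 = 2*17 + 7 = 41, q_3 = 2*5 + 2 = 12.
  i=4: a_4=2, p_4 = 2*41 + 17 = 99, q_4 = 2*12 + 5 = 29.
q_4 = 29 > 20, so the last convergent with denominator <= 20 is p_3/q_3 = 41/12.
The closest fraction with denominator <= 20 is either p_3/q_3 or the intermediate fraction (k*p_3 + p_2)/(k*q_3 + q_2) with the largest k >= 1 whose denominator stays <= 20; these approach x as k grows, and every other convergent or intermediate fraction in range is farther away.
Largest k: floor((20 - q_2)/q_3) = floor((20 - 5)/12) = 1.
That gives (1*41 + 17)/(1*12 + 5) = 58/17.
Compare the errors: |x - 41/12| = |379*12 - 41*111|/(111*12) = 3/1332, and |x - 58/17| = |379*17 - 58*111|/(111*17) = 5/1887.
Cross-multiplying, 3*1887 = 5661 < 6660 = 5*1332, so 3/1332 is smaller: the convergent 41/12 is closer to x than 58/17.

41/12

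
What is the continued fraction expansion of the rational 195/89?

[2; 5, 4, 4]

Run the Euclidean algorithm on 195 and 89; the successive quotients are the partial quotients a_0, a_1, ... (each step inverts the fractional part left over by the previous one):
  195 = 2*89 + 17, so a_0 = 2.
  89 = 5*17 + 4, so a_1 = 5.
  17 = 4*4 + 1, so a_2 = 4.
  4 = 4*1 + 0, so a_3 = 4.
The remainder reaches 0 after 4 divisions, so the expansion has 4 partial quotients, read off in order.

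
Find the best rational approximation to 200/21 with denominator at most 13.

124/13

Expand x = 200/21 as a continued fraction with the Euclidean algorithm:
  200 = 9*21 + 11, so a_0 = 9.
  21 = 1*11 + 10, so a_1 = 1.
  11 = 1*10 + 1, so a_2 = 1.
  10 = 10*1 + 0, so a_3 = 10.
so x = [9; 1, 1, 10].
Convergents (p_i = a_i*p_{i-1} + p_{i-2}, q_i = a_i*q_{i-1} + q_{i-2} with p_{-2}=0, p_{-1}=1, q_{-2}=1, q_{-1}=0), until the denominator exceeds 13:
  i=0: a_0=9, p_0 = 9*1 + 0 = 9, q_0 = 9*0 + 1 = 1.
  i=1: a_1=1, p_1 = 1*9 + 1 = 10, q_1 = 1*1 + 0 = 1.
  i=2: a_2=1, p_2 = 1*10 + 9 = 19, q_2 = 1*1 + 1 = 2.
  i=3: a_3=10, p_3 = 10*19 + 10 = 200, q_3 = 10*2 + 1 = 21.
q_3 = 21 > 13, so the last convergent with denominator <= 13 is p_2/q_2 = 19/2.
The closest fraction with denominator <= 13 is either p_2/q_2 or the intermediate fraction (k*p_2 + p_1)/(k*q_2 + q_1) with the largest k >= 1 whose denominator stays <= 13; these approach x as k grows, and every other convergent or intermediate fraction in range is farther away.
Largest k: floor((13 - q_1)/q_2) = floor((13 - 1)/2) = 6.
That gives (6*19 + 10)/(6*2 + 1) = 124/13.
Compare the errors: |x - 19/2| = |200*2 - 19*21|/(21*2) = 1/42, and |x - 124/13| = |200*13 - 124*21|/(21*13) = 4/273.
Cross-multiplying, 4*42 = 168 < 273 = 1*273, so 4/273 is smaller: the intermediate fraction 124/13 is closer to x than 19/2.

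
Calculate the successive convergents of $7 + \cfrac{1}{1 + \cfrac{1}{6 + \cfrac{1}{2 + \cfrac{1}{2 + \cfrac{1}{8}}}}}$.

Using the convergent recurrence p_i = a_i*p_{i-1} + p_{i-2}, q_i = a_i*q_{i-1} + q_{i-2} with p_{-2}=0, p_{-1}=1, q_{-2}=1, q_{-1}=0:
  i=0: a_0=7, p_0 = 7*1 + 0 = 7, q_0 = 7*0 + 1 = 1.
  i=1: a_1=1, p_1 = 1*7 + 1 = 8, q_1 = 1*1 + 0 = 1.
  i=2: a_2=6, p_2 = 6*8 + 7 = 55, q_2 = 6*1 + 1 = 7.
  i=3: a_3=2, p_3 = 2*55 + 8 = 118, q_3 = 2*7 + 1 = 15.
  i=4: a_4=2, p_4 = 2*118 + 55 = 291, q_4 = 2*15 + 7 = 37.
  i=5: a_5=8, p_5 = 8*291 + 118 = 2446, q_5 = 8*37 + 15 = 311.

7/1, 8/1, 55/7, 118/15, 291/37, 2446/311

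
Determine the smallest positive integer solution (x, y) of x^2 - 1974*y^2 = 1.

(x, y) = (1376255, 30976)

First expand sqrt(1974) as a continued fraction. With x_i = (sqrt(1974) + m_i)/d_i and (m_0, d_0) = (0, 1): a_0 = floor(sqrt(1974)) = 44, since 44^2 = 1936 <= 1974 < 2025 = 45^2.
Iterate m_{i+1} = d_i*a_i - m_i, d_{i+1} = (1974 - m_{i+1}^2)/d_i, a_{i+1} = floor((a_0 + m_{i+1})/d_{i+1}):
  m_1 = 1*44 - 0 = 44, d_1 = (1974 - 44^2)/1 = 38/1 = 38, a_1 = floor((44 + 44)/38) = 2.
  m_2 = 38*2 - 44 = 32, d_2 = (1974 - 32^2)/38 = 950/38 = 25, a_2 = floor((44 + 32)/25) = 3.
  m_3 = 25*3 - 32 = 43, d_3 = (1974 - 43^2)/25 = 125/25 = 5, a_3 = floor((44 + 43)/5) = 17.
  m_4 = 5*17 - 43 = 42, d_4 = (1974 - 42^2)/5 = 210/5 = 42, a_4 = floor((44 + 42)/42) = 2.
  m_5 = 42*2 - 42 = 42, d_5 = (1974 - 42^2)/42 = 210/42 = 5, a_5 = floor((44 + 42)/5) = 17.
  m_6 = 5*17 - 42 = 43, d_6 = (1974 - 43^2)/5 = 125/5 = 25, a_6 = floor((44 + 43)/25) = 3.
  m_7 = 25*3 - 43 = 32, d_7 = (1974 - 32^2)/25 = 950/25 = 38, a_7 = floor((44 + 32)/38) = 2.
  m_8 = 38*2 - 32 = 44, d_8 = (1974 - 44^2)/38 = 38/38 = 1, a_8 = floor((44 + 44)/1) = 88.
  m_9 = 1*88 - 44 = 44, d_9 = (1974 - 44^2)/1 = 38/1 = 38: (m_9, d_9) = (m_1, d_1) = (44, 38), so from here the quotients repeat a_1, ..., a_8; the period length is 8.
So sqrt(1974) = [44; (2, 3, 17, 2, 17, 3, 2, 88)] with period length k = 8.
k is even, so the fundamental solution of x^2 - 1974y^2 = 1 is (p_{k-1}, q_{k-1}) = (p_7, q_7); compute convergents through index 7.
Convergents (p_i = a_i*p_{i-1} + p_{i-2}, q_i = a_i*q_{i-1} + q_{i-2} with p_{-2}=0, p_{-1}=1, q_{-2}=1, q_{-1}=0):
  i=0: a_0=44, p_0 = 44*1 + 0 = 44, q_0 = 44*0 + 1 = 1.
  i=1: a_1=2, p_1 = 2*44 + 1 = 89, q_1 = 2*1 + 0 = 2.
  i=2: a_2=3, p_2 = 3*89 + 44 = 311, q_2 = 3*2 + 1 = 7.
  i=3: a_3=17, p_3 = 17*311 + 89 = 5376, q_3 = 17*7 + 2 = 121.
  i=4: a_4=2, p_4 = 2*5376 + 311 = 11063, q_4 = 2*121 + 7 = 249.
  i=5: a_5=17, p_5 = 17*11063 + 5376 = 193447, q_5 = 17*249 + 121 = 4354.
  i=6: a_6=3, p_6 = 3*193447 + 11063 = 591404, q_6 = 3*4354 + 249 = 13311.
  i=7: a_7=2, p_7 = 2*591404 + 193447 = 1376255, q_7 = 2*13311 + 4354 = 30976.
Check: 1376255^2 - 1974*30976^2 = 1894077825025 - 1894077825024 = 1, so (x, y) = (1376255, 30976) solves the equation, and by the theorem it is the least positive solution.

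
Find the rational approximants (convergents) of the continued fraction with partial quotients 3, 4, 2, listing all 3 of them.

Using the convergent recurrence p_i = a_i*p_{i-1} + p_{i-2}, q_i = a_i*q_{i-1} + q_{i-2} with p_{-2}=0, p_{-1}=1, q_{-2}=1, q_{-1}=0:
  i=0: a_0=3, p_0 = 3*1 + 0 = 3, q_0 = 3*0 + 1 = 1.
  i=1: a_1=4, p_1 = 4*3 + 1 = 13, q_1 = 4*1 + 0 = 4.
  i=2: a_2=2, p_2 = 2*13 + 3 = 29, q_2 = 2*4 + 1 = 9.

3/1, 13/4, 29/9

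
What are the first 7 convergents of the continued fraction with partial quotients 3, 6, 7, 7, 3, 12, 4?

Using the convergent recurrence p_i = a_i*p_{i-1} + p_{i-2}, q_i = a_i*q_{i-1} + q_{i-2} with p_{-2}=0, p_{-1}=1, q_{-2}=1, q_{-1}=0:
  i=0: a_0=3, p_0 = 3*1 + 0 = 3, q_0 = 3*0 + 1 = 1.
  i=1: a_1=6, p_1 = 6*3 + 1 = 19, q_1 = 6*1 + 0 = 6.
  i=2: a_2=7, p_2 = 7*19 + 3 = 136, q_2 = 7*6 + 1 = 43.
  i=3: a_3=7, p_3 = 7*136 + 19 = 971, q_3 = 7*43 + 6 = 307.
  i=4: a_4=3, p_4 = 3*971 + 136 = 3049, q_4 = 3*307 + 43 = 964.
  i=5: a_5=12, p_5 = 12*3049 + 971 = 37559, q_5 = 12*964 + 307 = 11875.
  i=6: a_6=4, p_6 = 4*37559 + 3049 = 153285, q_6 = 4*11875 + 964 = 48464.

3/1, 19/6, 136/43, 971/307, 3049/964, 37559/11875, 153285/48464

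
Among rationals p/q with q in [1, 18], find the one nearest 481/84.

63/11

Expand x = 481/84 as a continued fraction with the Euclidean algorithm:
  481 = 5*84 + 61, so a_0 = 5.
  84 = 1*61 + 23, so a_1 = 1.
  61 = 2*23 + 15, so a_2 = 2.
  23 = 1*15 + 8, so a_3 = 1.
  15 = 1*8 + 7, so a_4 = 1.
  8 = 1*7 + 1, so a_5 = 1.
  7 = 7*1 + 0, so a_6 = 7.
so x = [5; 1, 2, 1, 1, 1, 7].
Convergents (p_i = a_i*p_{i-1} + p_{i-2}, q_i = a_i*q_{i-1} + q_{i-2} with p_{-2}=0, p_{-1}=1, q_{-2}=1, q_{-1}=0), until the denominator exceeds 18:
  i=0: a_0=5, p_0 = 5*1 + 0 = 5, q_0 = 5*0 + 1 = 1.
  i=1: a_1=1, p_1 = 1*5 + 1 = 6, q_1 = 1*1 + 0 = 1.
  i=2: a_2=2, p_2 = 2*6 + 5 = 17, q_2 = 2*1 + 1 = 3.
  i=3: a_3=1, p_3 = 1*17 + 6 = 23, q_3 = 1*3 + 1 = 4.
  i=4: a_4=1, p_4 = 1*23 + 17 = 40, q_4 = 1*4 + 3 = 7.
  i=5: a_5=1, p_5 = 1*40 + 23 = 63, q_5 = 1*7 + 4 = 11.
  i=6: a_6=7, p_6 = 7*63 + 40 = 481, q_6 = 7*11 + 7 = 84.
q_6 = 84 > 18, so the last convergent with denominator <= 18 is p_5/q_5 = 63/11.
The closest fraction with denominator <= 18 is either p_5/q_5 or the intermediate fraction (k*p_5 + p_4)/(k*q_5 + q_4) with the largest k >= 1 whose denominator stays <= 18; these approach x as k grows, and every other convergent or intermediate fraction in range is farther away.
Largest k: floor((18 - q_4)/q_5) = floor((18 - 7)/11) = 1.
That gives (1*63 + 40)/(1*11 + 7) = 103/18.
Compare the errors: |x - 63/11| = |481*11 - 63*84|/(84*11) = 1/924, and |x - 103/18| = |481*18 - 103*84|/(84*18) = 6/1512.
Cross-multiplying, 1*1512 = 1512 < 5544 = 6*924, so 1/924 is smaller: the convergent 63/11 is closer to x than 103/18.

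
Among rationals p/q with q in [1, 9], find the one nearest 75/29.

13/5

Expand x = 75/29 as a continued fraction with the Euclidean algorithm:
  75 = 2*29 + 17, so a_0 = 2.
  29 = 1*17 + 12, so a_1 = 1.
  17 = 1*12 + 5, so a_2 = 1.
  12 = 2*5 + 2, so a_3 = 2.
  5 = 2*2 + 1, so a_4 = 2.
  2 = 2*1 + 0, so a_5 = 2.
so x = [2; 1, 1, 2, 2, 2].
Convergents (p_i = a_i*p_{i-1} + p_{i-2}, q_i = a_i*q_{i-1} + q_{i-2} with p_{-2}=0, p_{-1}=1, q_{-2}=1, q_{-1}=0), until the denominator exceeds 9:
  i=0: a_0=2, p_0 = 2*1 + 0 = 2, q_0 = 2*0 + 1 = 1.
  i=1: a_1=1, p_1 = 1*2 + 1 = 3, q_1 = 1*1 + 0 = 1.
  i=2: a_2=1, p_2 = 1*3 + 2 = 5, q_2 = 1*1 + 1 = 2.
  i=3: a_3=2, p_3 = 2*5 + 3 = 13, q_3 = 2*2 + 1 = 5.
  i=4: a_4=2, p_4 = 2*13 + 5 = 31, q_4 = 2*5 + 2 = 12.
q_4 = 12 > 9, so the last convergent with denominator <= 9 is p_3/q_3 = 13/5.
The closest fraction with denominator <= 9 is either p_3/q_3 or the intermediate fraction (k*p_3 + p_2)/(k*q_3 + q_2) with the largest k >= 1 whose denominator stays <= 9; these approach x as k grows, and every other convergent or intermediate fraction in range is farther away.
Largest k: floor((9 - q_2)/q_3) = floor((9 - 2)/5) = 1.
That gives (1*13 + 5)/(1*5 + 2) = 18/7.
Compare the errors: |x - 13/5| = |75*5 - 13*29|/(29*5) = 2/145, and |x - 18/7| = |75*7 - 18*29|/(29*7) = 3/203.
Cross-multiplying, 2*203 = 406 < 435 = 3*145, so 2/145 is smaller: the convergent 13/5 is closer to x than 18/7.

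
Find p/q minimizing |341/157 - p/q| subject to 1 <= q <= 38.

63/29

Expand x = 341/157 as a continued fraction with the Euclidean algorithm:
  341 = 2*157 + 27, so a_0 = 2.
  157 = 5*27 + 22, so a_1 = 5.
  27 = 1*22 + 5, so a_2 = 1.
  22 = 4*5 + 2, so a_3 = 4.
  5 = 2*2 + 1, so a_4 = 2.
  2 = 2*1 + 0, so a_5 = 2.
so x = [2; 5, 1, 4, 2, 2].
Convergents (p_i = a_i*p_{i-1} + p_{i-2}, q_i = a_i*q_{i-1} + q_{i-2} with p_{-2}=0, p_{-1}=1, q_{-2}=1, q_{-1}=0), until the denominator exceeds 38:
  i=0: a_0=2, p_0 = 2*1 + 0 = 2, q_0 = 2*0 + 1 = 1.
  i=1: a_1=5, p_1 = 5*2 + 1 = 11, q_1 = 5*1 + 0 = 5.
  i=2: a_2=1, p_2 = 1*11 + 2 = 13, q_2 = 1*5 + 1 = 6.
  i=3: a_3=4, p_3 = 4*13 + 11 = 63, q_3 = 4*6 + 5 = 29.
  i=4: a_4=2, p_4 = 2*63 + 13 = 139, q_4 = 2*29 + 6 = 64.
q_4 = 64 > 38, so the last convergent with denominator <= 38 is p_3/q_3 = 63/29.
The closest fraction with denominator <= 38 is either p_3/q_3 or the intermediate fraction (k*p_3 + p_2)/(k*q_3 + q_2) with the largest k >= 1 whose denominator stays <= 38; these approach x as k grows, and every other convergent or intermediate fraction in range is farther away.
Largest k: floor((38 - q_2)/q_3) = floor((38 - 6)/29) = 1.
That gives (1*63 + 13)/(1*29 + 6) = 76/35.
Compare the errors: |x - 63/29| = |341*29 - 63*157|/(157*29) = 2/4553, and |x - 76/35| = |341*35 - 76*157|/(157*35) = 3/5495.
Cross-multiplying, 2*5495 = 10990 < 13659 = 3*4553, so 2/4553 is smaller: the convergent 63/29 is closer to x than 76/35.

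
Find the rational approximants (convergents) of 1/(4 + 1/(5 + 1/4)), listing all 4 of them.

Using the convergent recurrence p_i = a_i*p_{i-1} + p_{i-2}, q_i = a_i*q_{i-1} + q_{i-2} with p_{-2}=0, p_{-1}=1, q_{-2}=1, q_{-1}=0:
  i=0: a_0=0, p_0 = 0*1 + 0 = 0, q_0 = 0*0 + 1 = 1.
  i=1: a_1=4, p_1 = 4*0 + 1 = 1, q_1 = 4*1 + 0 = 4.
  i=2: a_2=5, p_2 = 5*1 + 0 = 5, q_2 = 5*4 + 1 = 21.
  i=3: a_3=4, p_3 = 4*5 + 1 = 21, q_3 = 4*21 + 4 = 88.

0/1, 1/4, 5/21, 21/88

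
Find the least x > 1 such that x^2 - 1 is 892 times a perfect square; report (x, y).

First expand sqrt(892) as a continued fraction. With x_i = (sqrt(892) + m_i)/d_i and (m_0, d_0) = (0, 1): a_0 = floor(sqrt(892)) = 29, since 29^2 = 841 <= 892 < 900 = 30^2.
Iterate m_{i+1} = d_i*a_i - m_i, d_{i+1} = (892 - m_{i+1}^2)/d_i, a_{i+1} = floor((a_0 + m_{i+1})/d_{i+1}):
  m_1 = 1*29 - 0 = 29, d_1 = (892 - 29^2)/1 = 51/1 = 51, a_1 = floor((29 + 29)/51) = 1.
  m_2 = 51*1 - 29 = 22, d_2 = (892 - 22^2)/51 = 408/51 = 8, a_2 = floor((29 + 22)/8) = 6.
  m_3 = 8*6 - 22 = 26, d_3 = (892 - 26^2)/8 = 216/8 = 27, a_3 = floor((29 + 26)/27) = 2.
  m_4 = 27*2 - 26 = 28, d_4 = (892 - 28^2)/27 = 108/27 = 4, a_4 = floor((29 + 28)/4) = 14.
  m_5 = 4*14 - 28 = 28, d_5 = (892 - 28^2)/4 = 108/4 = 27, a_5 = floor((29 + 28)/27) = 2.
  m_6 = 27*2 - 28 = 26, d_6 = (892 - 26^2)/27 = 216/27 = 8, a_6 = floor((29 + 26)/8) = 6.
  m_7 = 8*6 - 26 = 22, d_7 = (892 - 22^2)/8 = 408/8 = 51, a_7 = floor((29 + 22)/51) = 1.
  m_8 = 51*1 - 22 = 29, d_8 = (892 - 29^2)/51 = 51/51 = 1, a_8 = floor((29 + 29)/1) = 58.
  m_9 = 1*58 - 29 = 29, d_9 = (892 - 29^2)/1 = 51/1 = 51: (m_9, d_9) = (m_1, d_1) = (29, 51), so from here the quotients repeat a_1, ..., a_8; the period length is 8.
So sqrt(892) = [29; (1, 6, 2, 14, 2, 6, 1, 58)] with period length k = 8.
k is even, so the fundamental solution of x^2 - 892y^2 = 1 is (p_{k-1}, q_{k-1}) = (p_7, q_7); compute convergents through index 7.
Convergents (p_i = a_i*p_{i-1} + p_{i-2}, q_i = a_i*q_{i-1} + q_{i-2} with p_{-2}=0, p_{-1}=1, q_{-2}=1, q_{-1}=0):
  i=0: a_0=29, p_0 = 29*1 + 0 = 29, q_0 = 29*0 + 1 = 1.
  i=1: a_1=1, p_1 = 1*29 + 1 = 30, q_1 = 1*1 + 0 = 1.
  i=2: a_2=6, p_2 = 6*30 + 29 = 209, q_2 = 6*1 + 1 = 7.
  i=3: a_3=2, p_3 = 2*209 + 30 = 448, q_3 = 2*7 + 1 = 15.
  i=4: a_4=14, p_4 = 14*448 + 209 = 6481, q_4 = 14*15 + 7 = 217.
  i=5: a_5=2, p_5 = 2*6481 + 448 = 13410, q_5 = 2*217 + 15 = 449.
  i=6: a_6=6, p_6 = 6*13410 + 6481 = 86941, q_6 = 6*449 + 217 = 2911.
  i=7: a_7=1, p_7 = 1*86941 + 13410 = 100351, q_7 = 1*2911 + 449 = 3360.
Check: 100351^2 - 892*3360^2 = 10070323201 - 10070323200 = 1, so (x, y) = (100351, 3360) solves the equation, and by the theorem it is the least positive solution.

(x, y) = (100351, 3360)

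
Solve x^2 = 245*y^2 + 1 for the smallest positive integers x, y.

(x, y) = (51841, 3312)

First expand sqrt(245) as a continued fraction. With x_i = (sqrt(245) + m_i)/d_i and (m_0, d_0) = (0, 1): a_0 = floor(sqrt(245)) = 15, since 15^2 = 225 <= 245 < 256 = 16^2.
Iterate m_{i+1} = d_i*a_i - m_i, d_{i+1} = (245 - m_{i+1}^2)/d_i, a_{i+1} = floor((a_0 + m_{i+1})/d_{i+1}):
  m_1 = 1*15 - 0 = 15, d_1 = (245 - 15^2)/1 = 20/1 = 20, a_1 = floor((15 + 15)/20) = 1.
  m_2 = 20*1 - 15 = 5, d_2 = (245 - 5^2)/20 = 220/20 = 11, a_2 = floor((15 + 5)/11) = 1.
  m_3 = 11*1 - 5 = 6, d_3 = (245 - 6^2)/11 = 209/11 = 19, a_3 = floor((15 + 6)/19) = 1.
  m_4 = 19*1 - 6 = 13, d_4 = (245 - 13^2)/19 = 76/19 = 4, a_4 = floor((15 + 13)/4) = 7.
  m_5 = 4*7 - 13 = 15, d_5 = (245 - 15^2)/4 = 20/4 = 5, a_5 = floor((15 + 15)/5) = 6.
  m_6 = 5*6 - 15 = 15, d_6 = (245 - 15^2)/5 = 20/5 = 4, a_6 = floor((15 + 15)/4) = 7.
  m_7 = 4*7 - 15 = 13, d_7 = (245 - 13^2)/4 = 76/4 = 19, a_7 = floor((15 + 13)/19) = 1.
  m_8 = 19*1 - 13 = 6, d_8 = (245 - 6^2)/19 = 209/19 = 11, a_8 = floor((15 + 6)/11) = 1.
  m_9 = 11*1 - 6 = 5, d_9 = (245 - 5^2)/11 = 220/11 = 20, a_9 = floor((15 + 5)/20) = 1.
  m_10 = 20*1 - 5 = 15, d_10 = (245 - 15^2)/20 = 20/20 = 1, a_10 = floor((15 + 15)/1) = 30.
  m_11 = 1*30 - 15 = 15, d_11 = (245 - 15^2)/1 = 20/1 = 20: (m_11, d_11) = (m_1, d_1) = (15, 20), so from here the quotients repeat a_1, ..., a_10; the period length is 10.
So sqrt(245) = [15; (1, 1, 1, 7, 6, 7, 1, 1, 1, 30)] with period length k = 10.
k is even, so the fundamental solution of x^2 - 245y^2 = 1 is (p_{k-1}, q_{k-1}) = (p_9, q_9); compute convergents through index 9.
Convergents (p_i = a_i*p_{i-1} + p_{i-2}, q_i = a_i*q_{i-1} + q_{i-2} with p_{-2}=0, p_{-1}=1, q_{-2}=1, q_{-1}=0):
  i=0: a_0=15, p_0 = 15*1 + 0 = 15, q_0 = 15*0 + 1 = 1.
  i=1: a_1=1, p_1 = 1*15 + 1 = 16, q_1 = 1*1 + 0 = 1.
  i=2: a_2=1, p_2 = 1*16 + 15 = 31, q_2 = 1*1 + 1 = 2.
  i=3: a_3=1, p_3 = 1*31 + 16 = 47, q_3 = 1*2 + 1 = 3.
  i=4: a_4=7, p_4 = 7*47 + 31 = 360, q_4 = 7*3 + 2 = 23.
  i=5: a_5=6, p_5 = 6*360 + 47 = 2207, q_5 = 6*23 + 3 = 141.
  i=6: a_6=7, p_6 = 7*2207 + 360 = 15809, q_6 = 7*141 + 23 = 1010.
  i=7: a_7=1, p_7 = 1*15809 + 2207 = 18016, q_7 = 1*1010 + 141 = 1151.
  i=8: a_8=1, p_8 = 1*18016 + 15809 = 33825, q_8 = 1*1151 + 1010 = 2161.
  i=9: a_9=1, p_9 = 1*33825 + 18016 = 51841, q_9 = 1*2161 + 1151 = 3312.
Check: 51841^2 - 245*3312^2 = 2687489281 - 2687489280 = 1, so (x, y) = (51841, 3312) solves the equation, and by the theorem it is the least positive solution.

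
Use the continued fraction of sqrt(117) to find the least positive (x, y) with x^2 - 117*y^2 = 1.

First expand sqrt(117) as a continued fraction. With x_i = (sqrt(117) + m_i)/d_i and (m_0, d_0) = (0, 1): a_0 = floor(sqrt(117)) = 10, since 10^2 = 100 <= 117 < 121 = 11^2.
Iterate m_{i+1} = d_i*a_i - m_i, d_{i+1} = (117 - m_{i+1}^2)/d_i, a_{i+1} = floor((a_0 + m_{i+1})/d_{i+1}):
  m_1 = 1*10 - 0 = 10, d_1 = (117 - 10^2)/1 = 17/1 = 17, a_1 = floor((10 + 10)/17) = 1.
  m_2 = 17*1 - 10 = 7, d_2 = (117 - 7^2)/17 = 68/17 = 4, a_2 = floor((10 + 7)/4) = 4.
  m_3 = 4*4 - 7 = 9, d_3 = (117 - 9^2)/4 = 36/4 = 9, a_3 = floor((10 + 9)/9) = 2.
  m_4 = 9*2 - 9 = 9, d_4 = (117 - 9^2)/9 = 36/9 = 4, a_4 = floor((10 + 9)/4) = 4.
  m_5 = 4*4 - 9 = 7, d_5 = (117 - 7^2)/4 = 68/4 = 17, a_5 = floor((10 + 7)/17) = 1.
  m_6 = 17*1 - 7 = 10, d_6 = (117 - 10^2)/17 = 17/17 = 1, a_6 = floor((10 + 10)/1) = 20.
  m_7 = 1*20 - 10 = 10, d_7 = (117 - 10^2)/1 = 17/1 = 17: (m_7, d_7) = (m_1, d_1) = (10, 17), so from here the quotients repeat a_1, ..., a_6; the period length is 6.
So sqrt(117) = [10; (1, 4, 2, 4, 1, 20)] with period length k = 6.
k is even, so the fundamental solution of x^2 - 117y^2 = 1 is (p_{k-1}, q_{k-1}) = (p_5, q_5); compute convergents through index 5.
Convergents (p_i = a_i*p_{i-1} + p_{i-2}, q_i = a_i*q_{i-1} + q_{i-2} with p_{-2}=0, p_{-1}=1, q_{-2}=1, q_{-1}=0):
  i=0: a_0=10, p_0 = 10*1 + 0 = 10, q_0 = 10*0 + 1 = 1.
  i=1: a_1=1, p_1 = 1*10 + 1 = 11, q_1 = 1*1 + 0 = 1.
  i=2: a_2=4, p_2 = 4*11 + 10 = 54, q_2 = 4*1 + 1 = 5.
  i=3: a_3=2, p_3 = 2*54 + 11 = 119, q_3 = 2*5 + 1 = 11.
  i=4: a_4=4, p_4 = 4*119 + 54 = 530, q_4 = 4*11 + 5 = 49.
  i=5: a_5=1, p_5 = 1*530 + 119 = 649, q_5 = 1*49 + 11 = 60.
Check: 649^2 - 117*60^2 = 421201 - 421200 = 1, so (x, y) = (649, 60) solves the equation, and by the theorem it is the least positive solution.

(x, y) = (649, 60)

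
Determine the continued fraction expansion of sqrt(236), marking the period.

[15; (2, 1, 3, 5, 1, 6, 1, 5, 3, 1, 2, 30)]

Write x_i = (sqrt(236) + m_i)/d_i with (m_0, d_0) = (0, 1). a_0 = floor(sqrt(236)) = 15, since 15^2 = 225 <= 236 < 256 = 16^2.
Iterate m_{i+1} = d_i*a_i - m_i, d_{i+1} = (236 - m_{i+1}^2)/d_i, a_{i+1} = floor((a_0 + m_{i+1})/d_{i+1}):
  m_1 = 1*15 - 0 = 15, d_1 = (236 - 15^2)/1 = 11/1 = 11, a_1 = floor((15 + 15)/11) = 2.
  m_2 = 11*2 - 15 = 7, d_2 = (236 - 7^2)/11 = 187/11 = 17, a_2 = floor((15 + 7)/17) = 1.
  m_3 = 17*1 - 7 = 10, d_3 = (236 - 10^2)/17 = 136/17 = 8, a_3 = floor((15 + 10)/8) = 3.
  m_4 = 8*3 - 10 = 14, d_4 = (236 - 14^2)/8 = 40/8 = 5, a_4 = floor((15 + 14)/5) = 5.
  m_5 = 5*5 - 14 = 11, d_5 = (236 - 11^2)/5 = 115/5 = 23, a_5 = floor((15 + 11)/23) = 1.
  m_6 = 23*1 - 11 = 12, d_6 = (236 - 12^2)/23 = 92/23 = 4, a_6 = floor((15 + 12)/4) = 6.
  m_7 = 4*6 - 12 = 12, d_7 = (236 - 12^2)/4 = 92/4 = 23, a_7 = floor((15 + 12)/23) = 1.
  m_8 = 23*1 - 12 = 11, d_8 = (236 - 11^2)/23 = 115/23 = 5, a_8 = floor((15 + 11)/5) = 5.
  m_9 = 5*5 - 11 = 14, d_9 = (236 - 14^2)/5 = 40/5 = 8, a_9 = floor((15 + 14)/8) = 3.
  m_10 = 8*3 - 14 = 10, d_10 = (236 - 10^2)/8 = 136/8 = 17, a_10 = floor((15 + 10)/17) = 1.
  m_11 = 17*1 - 10 = 7, d_11 = (236 - 7^2)/17 = 187/17 = 11, a_11 = floor((15 + 7)/11) = 2.
  m_12 = 11*2 - 7 = 15, d_12 = (236 - 15^2)/11 = 11/11 = 1, a_12 = floor((15 + 15)/1) = 30.
  m_13 = 1*30 - 15 = 15, d_13 = (236 - 15^2)/1 = 11/1 = 11: (m_13, d_13) = (m_1, d_1) = (15, 11), so from here the quotients repeat a_1, ..., a_12; the period length is 12.
Hence the expansion of sqrt(236) is a_0 = 15 followed by the repeating block 2, 1, 3, 5, 1, 6, 1, 5, 3, 1, 2, 30 (period 12).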